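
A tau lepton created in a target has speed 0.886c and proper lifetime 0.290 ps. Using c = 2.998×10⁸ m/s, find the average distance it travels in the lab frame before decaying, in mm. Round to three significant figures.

γ = 1/√(1 − β²) = 1/√(1 − 0.784996) = 1/√0.215004 = 1/0.463685 = 2.1566.
Lab-frame lifetime: Δt = γτ = 2.1566 × 0.290 ps = 0.62541 ps.
Distance: d = vΔt = 0.886 × 2.998×10⁸ m/s × 6.2541×10^-13 s = 1.66×10^-4 m = 0.166 mm.

0.166 mm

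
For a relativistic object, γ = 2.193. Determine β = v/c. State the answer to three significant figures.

0.890

β = √(1 − 1/γ²) = √(1 − 1/4.809249) = √0.792067 = 0.890.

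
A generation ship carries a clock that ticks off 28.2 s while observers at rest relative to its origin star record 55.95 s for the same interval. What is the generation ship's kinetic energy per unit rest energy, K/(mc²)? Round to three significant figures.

The time-dilation ratio gives γ = 55.95/28.2 = 1.98404.
K/(mc²) = γ − 1 = 1.98404 − 1 = 0.984.

0.984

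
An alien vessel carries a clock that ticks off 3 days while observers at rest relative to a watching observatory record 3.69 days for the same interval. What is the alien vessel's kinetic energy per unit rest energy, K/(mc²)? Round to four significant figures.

The time-dilation ratio gives γ = 3.69/3 = 1.23.
K/(mc²) = γ − 1 = 1.23 − 1 = 0.2300.

0.2300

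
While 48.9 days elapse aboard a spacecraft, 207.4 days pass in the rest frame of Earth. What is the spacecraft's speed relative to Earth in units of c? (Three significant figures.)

0.972c

γ = Δt/Δτ = 207.4/48.9 = 4.2413.
β = √(1 − 1/γ²) = √(1 − 0.0555907) = √0.9444093 = 0.972.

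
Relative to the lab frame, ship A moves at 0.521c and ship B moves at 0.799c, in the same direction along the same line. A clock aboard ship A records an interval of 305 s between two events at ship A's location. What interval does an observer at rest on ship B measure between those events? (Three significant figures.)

The velocity of ship A relative to ship B is (0.521 − 0.799)c / (1 − 0.521×0.799) = −0.47625c; relative speed 0.47625c.
γ for this relative speed: γ = 1/√(1 − 0.226814) = 1.1373.
The clock on ship A records proper time, so ship B measures Δt = γΔτ = 1.1373 × 305 = 347 s.

347 s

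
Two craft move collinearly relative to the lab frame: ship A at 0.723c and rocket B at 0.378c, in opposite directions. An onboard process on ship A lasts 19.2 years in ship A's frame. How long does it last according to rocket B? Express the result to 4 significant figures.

38.22 years

The velocity of ship A relative to rocket B is (0.723 + 0.378)c / (1 + 0.723×0.378) = 0.86469c; relative speed 0.86469c.
At |u| = 0.86469c, γ = (1 − 0.747689)^(−1/2) = 1.9908.
The clock on ship A records proper time, so rocket B measures Δt = γΔτ = 1.9908 × 19.2 = 38.22 years.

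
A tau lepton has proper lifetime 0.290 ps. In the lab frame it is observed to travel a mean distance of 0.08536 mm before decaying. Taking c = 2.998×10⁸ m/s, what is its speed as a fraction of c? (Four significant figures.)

0.7006c

d = βγcτ ⇒ βγ = d/(cτ) = 8.536×10^-5 m / (8.6942×10^-5 m) = 0.9818.
β = (βγ)/√(1+(βγ)²) = 0.9818/√1.963931 = 0.7006.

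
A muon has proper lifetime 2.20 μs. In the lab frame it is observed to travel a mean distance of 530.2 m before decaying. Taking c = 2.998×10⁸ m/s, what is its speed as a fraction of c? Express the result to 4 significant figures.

0.6265c

Lab distance = (lab lifetime)·v = γτ·βc, so βγ = d/(cτ) = 530.2/(2.998×10⁸ × 2.200×10^-6) = 0.80387.
With βγ = 0.80387: γ² = 1 + (βγ)² = 1.646207, and β = (βγ)/γ = 0.80387/1.28305 = 0.6265.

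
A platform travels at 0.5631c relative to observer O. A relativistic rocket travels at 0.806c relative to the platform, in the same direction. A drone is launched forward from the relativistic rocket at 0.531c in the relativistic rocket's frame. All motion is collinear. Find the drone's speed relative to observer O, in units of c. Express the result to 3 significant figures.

Compose velocities in two stages. Stage 1 (into S'): u₁ = (0.531+0.806)/(1+0.531×0.806) = 0.93628.
Stage 2 (into S): u = (0.93628+0.5631)/(1+0.93628×0.5631) = 0.98177, so the speed is 0.982c.

0.982c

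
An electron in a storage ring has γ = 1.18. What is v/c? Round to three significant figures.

0.531

β = √(1 − 1/γ²) = √(1 − 1/1.3924) = √0.281816 = 0.531.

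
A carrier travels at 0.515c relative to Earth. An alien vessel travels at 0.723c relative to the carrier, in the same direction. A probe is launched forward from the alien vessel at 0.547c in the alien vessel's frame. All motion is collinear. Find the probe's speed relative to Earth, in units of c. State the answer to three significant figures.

Apply u = (u'+v)/(1+u'v) twice. Probe in the carrier frame: (0.547+0.723)/(1+0.547·0.723) = 1.27/1.395481 = 0.91008c.
That velocity, transformed to the rest frame of Earth: (0.91008+0.515)/(1+0.91008·0.515) = 1.42508/1.4686912 = 0.97031c.

0.970c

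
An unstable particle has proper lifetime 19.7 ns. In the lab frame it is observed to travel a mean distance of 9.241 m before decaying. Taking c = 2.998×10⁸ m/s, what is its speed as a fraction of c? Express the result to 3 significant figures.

Let x = d/(cτ) = 9.241 m / (2.998×10⁸ m/s × 1.970×10^-8 s) = 1.5647. Since d = βγcτ, x = βγ = β/√(1−β²).
Solving: β² = x²/(1+x²) = 2.44829/3.44829 = 0.710001, so β = 0.843.

0.843c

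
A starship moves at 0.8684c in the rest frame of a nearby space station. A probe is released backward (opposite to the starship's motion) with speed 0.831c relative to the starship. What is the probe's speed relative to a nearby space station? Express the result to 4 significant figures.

0.1344c

Relativistic velocity addition: u = (u' + v)/(1 + u'v/c²), with u' = −0.831c and v = 0.8684c.
Numerator: −0.831 + 0.8684 = 0.0374. Denominator: 1 + (−0.831)(0.8684) = 0.2783596.
u = 0.0374/0.2783596 = 0.13436, so the speed is 0.1344c.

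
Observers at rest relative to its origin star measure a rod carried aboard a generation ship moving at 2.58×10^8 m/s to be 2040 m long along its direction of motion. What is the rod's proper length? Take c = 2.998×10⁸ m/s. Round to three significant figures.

4010 m

β = v/c = (2.58×10^8 m/s)/(2.998×10⁸ m/s) = 0.860574.
β² = 0.7405876, so γ = 1/√0.2594124 = 1.9634.
Proper length: L₀ = γ·L = 1.9634 × 2040 = 4010 m.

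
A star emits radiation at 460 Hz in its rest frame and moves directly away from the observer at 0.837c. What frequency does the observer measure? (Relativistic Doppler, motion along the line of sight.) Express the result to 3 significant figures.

Relativistic Doppler (source moving away): f_obs = f_src · √((1−β)/(1+β)).
With β = 0.837: factor = √(0.163/1.837) = 0.29788.
f_obs = 460 × 0.29788 = 137 Hz.

137 Hz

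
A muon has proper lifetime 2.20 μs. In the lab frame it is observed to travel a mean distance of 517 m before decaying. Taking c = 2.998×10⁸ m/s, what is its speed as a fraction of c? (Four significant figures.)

0.6169c

Let x = d/(cτ) = 517.0 m / (2.998×10⁸ m/s × 2.200×10^-6 s) = 0.78386. Since d = βγcτ, x = βγ = β/√(1−β²).
Solving: β² = x²/(1+x²) = 0.614436/1.614436 = 0.380589, so β = 0.6169.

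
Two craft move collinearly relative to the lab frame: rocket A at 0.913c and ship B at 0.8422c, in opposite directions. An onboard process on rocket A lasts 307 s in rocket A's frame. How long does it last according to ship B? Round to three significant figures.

Transform rocket A's velocity into ship B's frame: (0.913 + 0.8422)/(1 + 0.913·0.8422) = 1.7552/1.7689286, so the relative speed is 0.99224c.
At |u| = 0.99224c, γ = (1 − 0.98454)^(−1/2) = 8.0426.
The clock on rocket A records proper time, so ship B measures Δt = γΔτ = 8.0426 × 307 = 2470 s.

2470 s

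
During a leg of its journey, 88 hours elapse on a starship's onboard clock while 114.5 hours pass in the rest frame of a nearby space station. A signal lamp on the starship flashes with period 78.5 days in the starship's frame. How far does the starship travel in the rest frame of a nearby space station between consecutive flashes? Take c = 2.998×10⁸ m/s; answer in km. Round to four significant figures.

1.693×10^12 km

γ = Δt/Δτ = 114.5/88 = 1.30114.
β = √(1 − 1/γ²) = 0.63978. Lab-frame period = γτ = 1.30114×78.5 days = 102.14 days. Distance = βc × γτ = 0.63978 × 2.998×10⁸ m/s × 8824896 s = 1.6927×10^15 m = 1.693×10^12 km.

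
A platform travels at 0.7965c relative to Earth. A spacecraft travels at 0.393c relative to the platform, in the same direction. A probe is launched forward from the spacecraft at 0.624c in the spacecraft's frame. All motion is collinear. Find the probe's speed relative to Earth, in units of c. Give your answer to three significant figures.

0.977c

Compose velocities in two stages. Stage 1 (into S'): u₁ = (0.624+0.393)/(1+0.624×0.393) = 0.81672.
Stage 2 (into S): u = (0.81672+0.7965)/(1+0.81672×0.7965) = 0.9774, so the speed is 0.977c.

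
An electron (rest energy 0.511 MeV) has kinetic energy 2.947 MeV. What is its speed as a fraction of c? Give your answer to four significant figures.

0.9890c

K = (γ−1)mc², so γ = 1 + 2.947/0.511 = 6.7671.
Then v/c = √(1 − γ⁻²) = √(1 − 0.0218371) = √0.9781629 = 0.9890.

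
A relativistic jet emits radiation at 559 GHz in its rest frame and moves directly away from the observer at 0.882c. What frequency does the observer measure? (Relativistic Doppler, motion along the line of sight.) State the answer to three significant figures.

Relativistic Doppler (source moving away): f_obs = f_src · √((1−β)/(1+β)).
With β = 0.882: factor = √(0.118/1.882) = 0.2504.
f_obs = 559 × 0.2504 = 140 GHz.

140 GHz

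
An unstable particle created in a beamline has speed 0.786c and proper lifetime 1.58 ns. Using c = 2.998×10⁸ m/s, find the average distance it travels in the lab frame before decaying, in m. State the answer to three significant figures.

0.602 m

With β = 0.786, γ = 1/√(1 − 0.786²) = 1/√0.382204 = 1.6175.
Lab-frame lifetime: Δt = γτ = 1.6175 × 1.58 ns = 2.5556 ns.
Distance: d = vΔt = 0.786 × 2.998×10⁸ m/s × 2.5556×10^-9 s = 0.602 m.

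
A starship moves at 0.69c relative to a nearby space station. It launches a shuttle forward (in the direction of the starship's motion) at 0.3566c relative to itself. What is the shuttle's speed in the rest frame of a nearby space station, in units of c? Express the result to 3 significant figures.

Relativistic velocity addition: u = (u' + v)/(1 + u'v/c²), with u' = 0.3566c and v = 0.69c.
Numerator: 0.3566 + 0.69 = 1.0466. Denominator: 1 + (0.3566)(0.69) = 1.246054.
u = 1.0466/1.246054 = 0.83993, so the speed is 0.840c.

0.840c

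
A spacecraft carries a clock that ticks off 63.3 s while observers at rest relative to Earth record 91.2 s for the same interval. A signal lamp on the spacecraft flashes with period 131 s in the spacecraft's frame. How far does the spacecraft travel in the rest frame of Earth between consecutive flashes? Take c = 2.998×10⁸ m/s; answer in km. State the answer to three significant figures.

The time-dilation ratio gives γ = 91.2/63.3 = 1.44076.
β = √(1 − 1/γ²) = 0.7199. Lab-frame period = γτ = 1.44076×131 s = 188.74 s. Distance = βc × γτ = 0.7199 × 2.998×10⁸ m/s × 188.74 s = 4.0735×10^10 m = 4.07×10^7 km.

4.07×10^7 km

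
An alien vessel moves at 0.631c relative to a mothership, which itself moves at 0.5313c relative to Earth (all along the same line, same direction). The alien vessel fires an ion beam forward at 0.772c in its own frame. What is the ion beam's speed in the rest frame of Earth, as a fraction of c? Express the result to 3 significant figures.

0.982c

Compose velocities in two stages. Stage 1 (into S'): u₁ = (0.772+0.631)/(1+0.772×0.631) = 0.94343.
Stage 2 (into S): u = (0.94343+0.5313)/(1+0.94343×0.5313) = 0.98234, so the speed is 0.982c.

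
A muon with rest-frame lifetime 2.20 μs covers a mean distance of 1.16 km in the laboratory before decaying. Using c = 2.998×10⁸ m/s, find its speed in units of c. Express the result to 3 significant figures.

0.869c

d = βγcτ ⇒ βγ = d/(cτ) = 1160 m / (659.56 m) = 1.7587.
β = (βγ)/√(1+(βγ)²) = 1.7587/√4.09303 = 0.869.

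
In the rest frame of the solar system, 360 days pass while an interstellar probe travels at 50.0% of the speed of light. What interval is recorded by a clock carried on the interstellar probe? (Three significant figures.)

312 days

β² = 0.25, so γ = 1/√0.75 = 1.1547.
The moving clock records proper time: Δτ = Δt/γ = 360/1.1547 = 312 days.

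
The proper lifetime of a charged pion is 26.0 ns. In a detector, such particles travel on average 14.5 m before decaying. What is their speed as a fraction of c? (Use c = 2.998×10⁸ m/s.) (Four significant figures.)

Let x = d/(cτ) = 14.50 m / (2.998×10⁸ m/s × 2.600×10^-8 s) = 1.8602. Since d = βγcτ, x = βγ = β/√(1−β²).
Solving: β² = x²/(1+x²) = 3.46034/4.46034 = 0.775802, so β = 0.8808.

0.8808c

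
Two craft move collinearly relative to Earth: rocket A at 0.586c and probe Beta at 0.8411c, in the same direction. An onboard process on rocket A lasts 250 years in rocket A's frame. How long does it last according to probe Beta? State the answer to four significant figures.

289.3 years

Speed of rocket A in probe Beta's frame: u = (v_A − v_B)/(1 − v_A v_B/c²) = (0.586 − 0.8411)/(1 − 0.586×0.8411) = −0.2551/0.5071154 = −0.50304; |u| = 0.50304c.
At |u| = 0.50304c, γ = (1 − 0.253049)^(−1/2) = 1.1571.
The clock on rocket A records proper time, so probe Beta measures Δt = γΔτ = 1.1571 × 250 = 289.3 years.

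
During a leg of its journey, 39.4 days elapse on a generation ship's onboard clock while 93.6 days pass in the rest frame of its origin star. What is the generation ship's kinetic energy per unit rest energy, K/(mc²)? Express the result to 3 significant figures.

γ = Δt/Δτ = 93.6/39.4 = 2.37563.
Since K = (γ−1)mc², K/(mc²) = 2.37563 − 1 = 1.38.

1.38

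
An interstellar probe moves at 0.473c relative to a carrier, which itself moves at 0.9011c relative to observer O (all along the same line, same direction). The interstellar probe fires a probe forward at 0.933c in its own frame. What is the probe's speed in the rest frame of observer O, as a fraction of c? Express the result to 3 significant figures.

First combine the probe and interstellar probe (S''→S'): u₁ = (0.933 + 0.473)/(1 + 0.933×0.473) = 1.406/1.441309 = 0.9755.
Then combine with the carrier (S'→S): u = (0.9755 + 0.9011)/(1 + 0.9755×0.9011) = 1.8766/1.87902305 = 0.99871.

0.999c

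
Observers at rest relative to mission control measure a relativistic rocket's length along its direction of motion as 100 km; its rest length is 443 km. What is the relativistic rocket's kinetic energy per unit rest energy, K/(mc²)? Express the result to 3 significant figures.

3.43

Length contraction gives γ = L₀/L = 443/100 = 4.43.
K/(mc²) = γ − 1 = 4.43 − 1 = 3.43.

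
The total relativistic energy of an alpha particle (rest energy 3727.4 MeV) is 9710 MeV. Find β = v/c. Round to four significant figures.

γ = E/(mc²) = 9710/3727.4 = 2.605.
β = √(1 − 1/γ²) = √(1 − 0.147362) = √0.852638 = 0.9234.

0.9234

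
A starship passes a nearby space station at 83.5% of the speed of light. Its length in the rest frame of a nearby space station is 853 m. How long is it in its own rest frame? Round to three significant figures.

1550 m

γ = 1/√(1 − β²) = 1/√(1 − 0.697225) = 1/√0.302775 = 1/0.55025 = 1.8174.
Proper length: L₀ = γ·L = 1.8174 × 853 = 1550 m.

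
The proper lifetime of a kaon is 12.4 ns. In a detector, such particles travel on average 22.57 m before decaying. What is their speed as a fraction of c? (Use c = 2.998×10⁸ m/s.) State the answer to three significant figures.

Lab distance = (lab lifetime)·v = γτ·βc, so βγ = d/(cτ) = 22.57/(2.998×10⁸ × 1.240×10^-8) = 6.0713.
With βγ = 6.0713: γ² = 1 + (βγ)² = 37.8607, and β = (βγ)/γ = 6.0713/6.1531 = 0.987.

0.987c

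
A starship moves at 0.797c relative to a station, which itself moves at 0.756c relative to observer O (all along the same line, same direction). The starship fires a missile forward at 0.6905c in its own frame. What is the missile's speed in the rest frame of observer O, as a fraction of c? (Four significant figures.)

Apply u = (u'+v)/(1+u'v) twice. Missile in the station frame: (0.6905+0.797)/(1+0.6905·0.797) = 1.4875/1.5503285 = 0.95947c.
That velocity, transformed to the rest frame of observer O: (0.95947+0.756)/(1+0.95947·0.756) = 1.71547/1.72535932 = 0.99427c.

0.9943c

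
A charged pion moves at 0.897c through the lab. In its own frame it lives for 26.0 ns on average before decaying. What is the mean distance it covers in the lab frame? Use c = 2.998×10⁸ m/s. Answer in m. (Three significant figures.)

15.8 m

With β = 0.897, γ = 1/√(1 − 0.897²) = 1/√0.195391 = 2.2623.
Lab-frame lifetime: Δt = γτ = 2.2623 × 26.0 ns = 58.82 ns.
Distance: d = vΔt = 0.897 × 2.998×10⁸ m/s × 5.8820×10^-8 s = 15.8 m.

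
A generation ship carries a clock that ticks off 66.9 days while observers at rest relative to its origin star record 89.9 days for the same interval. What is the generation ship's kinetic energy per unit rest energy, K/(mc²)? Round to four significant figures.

0.3438

The time-dilation ratio gives γ = 89.9/66.9 = 1.3438.
K/(mc²) = γ − 1 = 1.3438 − 1 = 0.3438.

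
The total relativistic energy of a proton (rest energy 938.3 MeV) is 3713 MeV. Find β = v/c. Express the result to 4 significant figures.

Total energy E = γmc² gives γ = 3713/938.3 = 3.9572.
Hence β = √(1 − 1/γ²) = √(1 − 0.0638593) = √0.9361407 = 0.9675.

0.9675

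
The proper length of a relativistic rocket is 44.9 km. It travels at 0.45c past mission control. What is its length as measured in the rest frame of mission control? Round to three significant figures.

Lorentz factor: γ = (1 − 0.2025)^(−1/2) = 1.1198.
Along the direction of motion the measured length is L₀/γ = 44.9/1.1198 = 40.1 km.

40.1 km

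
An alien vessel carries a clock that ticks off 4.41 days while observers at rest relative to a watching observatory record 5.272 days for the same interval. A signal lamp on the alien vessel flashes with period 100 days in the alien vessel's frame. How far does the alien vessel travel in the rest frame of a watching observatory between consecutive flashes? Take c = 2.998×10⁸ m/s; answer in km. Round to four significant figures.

1.697×10^12 km

From Δt = γΔτ: γ = 5.272/4.41 = 1.19546.
β = √(1 − 1/γ²) = 0.54797. Lab-frame period = γτ = 1.19546×100 days = 119.55 days. Distance = βc × γτ = 0.54797 × 2.998×10⁸ m/s × 10329120 s = 1.6969×10^15 m = 1.697×10^12 km.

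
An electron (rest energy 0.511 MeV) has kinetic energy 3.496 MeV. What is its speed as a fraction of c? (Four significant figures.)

0.9918c

K = (γ−1)mc², so γ = 1 + 3.496/0.511 = 7.8415.
Then v/c = √(1 − γ⁻²) = √(1 − 0.016263) = √0.983737 = 0.9918.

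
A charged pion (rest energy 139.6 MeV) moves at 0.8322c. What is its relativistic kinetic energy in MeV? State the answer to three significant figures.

β² = 0.69255684, so γ = 1/√0.30744316 = 1.80351.
Kinetic energy: K = (γ − 1)mc² = (1.80351 − 1) × 139.6 MeV = 0.80351 × 139.6 = 112 MeV.

112 MeV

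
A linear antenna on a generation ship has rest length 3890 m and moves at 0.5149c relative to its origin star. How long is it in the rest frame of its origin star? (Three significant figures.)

3330 m

Lorentz factor: γ = (1 − 0.26512201)^(−1/2) = 1.1665.
Along the direction of motion the measured length is L₀/γ = 3890/1.1665 = 3330 m.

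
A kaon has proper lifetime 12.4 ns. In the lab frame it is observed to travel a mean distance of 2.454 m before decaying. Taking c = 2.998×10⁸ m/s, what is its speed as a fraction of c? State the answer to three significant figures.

0.551c

Let x = d/(cτ) = 2.454 m / (2.998×10⁸ m/s × 1.240×10^-8 s) = 0.66012. Since d = βγcτ, x = βγ = β/√(1−β²).
Solving: β² = x²/(1+x²) = 0.435758/1.435758 = 0.303504, so β = 0.551.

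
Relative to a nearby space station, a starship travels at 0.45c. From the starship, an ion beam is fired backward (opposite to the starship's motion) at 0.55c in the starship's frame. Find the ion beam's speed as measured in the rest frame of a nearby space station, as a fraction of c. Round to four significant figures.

0.1329c

In units of c, u = (u' + v)/(1 + u'v) with u' = −0.55 and v = 0.45.
Numerator: −0.55 + 0.45 = −0.1. Denominator: 1 + (−0.55)(0.45) = 0.7525.
u = −0.1/0.7525 = −0.13289, so the speed is 0.1329c.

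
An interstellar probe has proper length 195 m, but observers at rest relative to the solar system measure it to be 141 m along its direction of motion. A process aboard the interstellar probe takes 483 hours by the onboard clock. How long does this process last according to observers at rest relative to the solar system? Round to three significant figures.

668 hours

Length contraction gives γ = L₀/L = 195/141 = 1.38298.
The same γ dilates the second interval: 1.38298 × 483 hours = 668 hours.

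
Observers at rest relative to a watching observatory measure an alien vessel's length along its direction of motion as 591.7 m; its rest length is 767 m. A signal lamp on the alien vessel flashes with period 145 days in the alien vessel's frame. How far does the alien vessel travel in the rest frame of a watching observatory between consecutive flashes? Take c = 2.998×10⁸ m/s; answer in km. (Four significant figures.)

3.098×10^12 km

Length contraction gives γ = L₀/L = 767/591.7 = 1.29626.
β = √(1 − 1/γ²) = 0.63629. Lab-frame period = γτ = 1.29626×145 days = 187.96 days. Distance = βc × γτ = 0.63629 × 2.998×10⁸ m/s × 16239744 s = 3.0979×10^15 m = 3.098×10^12 km.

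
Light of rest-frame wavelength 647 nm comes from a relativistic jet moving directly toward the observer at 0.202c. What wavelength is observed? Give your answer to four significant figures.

527.2 nm

Relativistic Doppler for wavelength: λ_obs = λ_src · √((1−β)/(1+β)).
With β = 0.202: factor = √(0.798/1.202) = 0.8148.
λ_obs = 647 × 0.8148 = 527.2 nm.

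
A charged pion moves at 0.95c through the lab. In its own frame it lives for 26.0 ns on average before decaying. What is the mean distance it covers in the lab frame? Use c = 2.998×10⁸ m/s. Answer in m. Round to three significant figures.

γ = 1/√(1 − β²) = 1/√(1 − 0.9025) = 1/√0.0975 = 1/0.31225 = 3.2026.
Lab-frame lifetime: Δt = γτ = 3.2026 × 26.0 ns = 83.268 ns.
Distance: d = vΔt = 0.95 × 2.998×10⁸ m/s × 8.3268×10^-8 s = 23.7 m.

23.7 m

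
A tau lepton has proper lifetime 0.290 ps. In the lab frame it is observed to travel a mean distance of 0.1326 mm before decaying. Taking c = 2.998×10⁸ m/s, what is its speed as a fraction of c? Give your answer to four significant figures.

0.8363c

Lab distance = (lab lifetime)·v = γτ·βc, so βγ = d/(cτ) = 1.326×10^-4/(2.998×10⁸ × 2.900×10^-13) = 1.5252.
With βγ = 1.5252: γ² = 1 + (βγ)² = 3.32624, and β = (βγ)/γ = 1.5252/1.8238 = 0.8363.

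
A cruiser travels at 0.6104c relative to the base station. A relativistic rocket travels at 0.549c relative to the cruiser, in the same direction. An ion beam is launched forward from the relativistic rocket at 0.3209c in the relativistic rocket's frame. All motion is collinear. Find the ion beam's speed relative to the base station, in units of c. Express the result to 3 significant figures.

0.930c

First combine the ion beam and relativistic rocket (S''→S'): u₁ = (0.3209 + 0.549)/(1 + 0.3209×0.549) = 0.8699/1.1761741 = 0.7396.
Then combine with the cruiser (S'→S): u = (0.7396 + 0.6104)/(1 + 0.7396×0.6104) = 1.35/1.45145184 = 0.9301.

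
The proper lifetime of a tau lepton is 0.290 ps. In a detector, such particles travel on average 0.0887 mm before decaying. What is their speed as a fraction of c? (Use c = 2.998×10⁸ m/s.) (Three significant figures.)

0.714c

Let x = d/(cτ) = 8.870×10^-5 m / (2.998×10⁸ m/s × 2.900×10^-13 s) = 1.0202. Since d = βγcτ, x = βγ = β/√(1−β²).
Solving: β² = x²/(1+x²) = 1.04081/2.04081 = 0.509998, so β = 0.714.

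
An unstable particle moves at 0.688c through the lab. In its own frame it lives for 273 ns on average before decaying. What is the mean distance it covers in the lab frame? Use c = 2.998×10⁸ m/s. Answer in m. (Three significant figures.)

γ = 1/√(1 − β²) = 1/√(1 − 0.473344) = 1/√0.526656 = 1/0.725711 = 1.378.
Lab-frame lifetime: Δt = γτ = 1.378 × 273 ns = 376.19 ns.
Distance: d = vΔt = 0.688 × 2.998×10⁸ m/s × 3.7619×10^-7 s = 77.6 m.

77.6 m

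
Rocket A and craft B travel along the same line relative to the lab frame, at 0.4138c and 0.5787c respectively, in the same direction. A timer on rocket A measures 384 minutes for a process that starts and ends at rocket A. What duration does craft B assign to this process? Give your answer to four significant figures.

The velocity of rocket A relative to craft B is (0.4138 − 0.5787)c / (1 − 0.4138×0.5787) = −0.21682c; relative speed 0.21682c.
γ for this relative speed: γ = 1/√(1 − 0.0470109) = 1.0244.
Rocket A's interval is proper; time dilation gives Δt_B = γΔτ = 1.0244 × 384 minutes = 393.4 minutes.

393.4 minutes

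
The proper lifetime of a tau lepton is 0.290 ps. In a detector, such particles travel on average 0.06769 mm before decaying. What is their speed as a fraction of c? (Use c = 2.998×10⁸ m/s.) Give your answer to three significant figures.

0.614c

d = βγcτ ⇒ βγ = d/(cτ) = 6.769×10^-5 m / (8.6942×10^-5 m) = 0.77857.
β = (βγ)/√(1+(βγ)²) = 0.77857/√1.606171 = 0.614.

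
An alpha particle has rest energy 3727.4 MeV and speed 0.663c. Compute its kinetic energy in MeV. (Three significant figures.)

1250 MeV

γ = 1/√(1 − β²) = 1/√(1 − 0.439569) = 1/√0.560431 = 1/0.748619 = 1.33579.
Kinetic energy: K = (γ − 1)mc² = (1.33579 − 1) × 3727.4 MeV = 0.33579 × 3727.4 = 1250 MeV.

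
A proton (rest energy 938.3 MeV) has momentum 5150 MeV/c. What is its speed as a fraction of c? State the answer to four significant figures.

pc/(mc²) = 5150/938.3 = 5.4886 = βγ = β/√(1−β²).
So β² = x²/(1 + x²) with x = 5.4886: x² = 30.1247, β² = 30.1247/31.1247 = 0.967871, β = 0.9838.

0.9838c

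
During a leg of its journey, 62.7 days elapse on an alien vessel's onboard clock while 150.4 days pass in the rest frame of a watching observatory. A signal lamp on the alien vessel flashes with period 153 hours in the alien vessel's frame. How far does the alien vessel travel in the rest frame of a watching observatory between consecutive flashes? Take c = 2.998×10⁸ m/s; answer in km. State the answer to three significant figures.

3.60×10^11 km

From Δt = γΔτ: γ = 150.4/62.7 = 2.39872.
β = √(1 − 1/γ²) = 0.90896. Lab-frame period = γτ = 2.39872×153 hours = 367 hours. Distance = βc × γτ = 0.90896 × 2.998×10⁸ m/s × 1321200 s = 3.6004×10^14 m = 3.60×10^11 km.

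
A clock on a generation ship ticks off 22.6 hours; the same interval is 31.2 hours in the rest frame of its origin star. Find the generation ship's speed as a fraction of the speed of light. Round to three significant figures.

γ = Δt/Δτ = 31.2/22.6 = 1.3805.
β = √(1 − 1/γ²) = √(1 − 0.524719) = √0.475281 = 0.689.

0.689c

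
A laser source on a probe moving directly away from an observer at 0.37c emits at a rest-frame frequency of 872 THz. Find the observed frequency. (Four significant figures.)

591.3 THz

Relativistic Doppler (source moving away): f_obs = f_src · √((1−β)/(1+β)).
With β = 0.37: factor = √(0.63/1.37) = 0.67813.
f_obs = 872 × 0.67813 = 591.3 THz.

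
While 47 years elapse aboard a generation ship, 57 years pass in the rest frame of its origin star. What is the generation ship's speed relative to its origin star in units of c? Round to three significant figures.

γ = Δt/Δτ = 57/47 = 1.2128.
β = √(1 − 1/γ²) = √(1 − 0.679863) = √0.320137 = 0.566.

0.566c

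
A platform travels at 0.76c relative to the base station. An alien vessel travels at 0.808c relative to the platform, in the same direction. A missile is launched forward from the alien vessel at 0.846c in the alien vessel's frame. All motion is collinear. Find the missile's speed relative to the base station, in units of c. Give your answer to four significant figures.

0.9976c

Compose velocities in two stages. Stage 1 (into S'): u₁ = (0.846+0.808)/(1+0.846×0.808) = 0.98244.
Stage 2 (into S): u = (0.98244+0.76)/(1+0.98244×0.76) = 0.99759, so the speed is 0.9976c.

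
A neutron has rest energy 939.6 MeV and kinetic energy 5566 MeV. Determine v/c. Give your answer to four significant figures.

0.9895

γ = 1 + K/(mc²) = 1 + 5566/939.6 = 6.9238.
β = √(1 − 1/γ²) = √(1 − 0.0208598) = √0.9791402 = 0.9895.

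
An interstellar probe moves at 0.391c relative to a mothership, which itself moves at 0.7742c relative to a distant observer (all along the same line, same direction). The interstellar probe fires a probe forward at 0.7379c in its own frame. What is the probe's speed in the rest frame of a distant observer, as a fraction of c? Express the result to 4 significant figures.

0.9833c

First combine the probe and interstellar probe (S''→S'): u₁ = (0.7379 + 0.391)/(1 + 0.7379×0.391) = 1.1289/1.2885189 = 0.87612.
Then combine with the mothership (S'→S): u = (0.87612 + 0.7742)/(1 + 0.87612×0.7742) = 1.65032/1.678292104 = 0.98333.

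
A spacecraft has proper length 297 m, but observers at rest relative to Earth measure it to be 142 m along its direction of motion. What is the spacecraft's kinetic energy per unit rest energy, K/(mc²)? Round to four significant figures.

γ = L₀/L = 297/142 = 2.09155.
Since K = (γ−1)mc², K/(mc²) = 2.09155 − 1 = 1.092.

1.092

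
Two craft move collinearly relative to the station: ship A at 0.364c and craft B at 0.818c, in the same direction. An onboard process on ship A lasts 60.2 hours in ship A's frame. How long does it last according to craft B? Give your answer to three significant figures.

78.9 hours

The velocity of ship A relative to craft B is (0.364 − 0.818)c / (1 − 0.364×0.818) = −0.6465c; relative speed 0.6465c.
At |u| = 0.6465c, γ = (1 − 0.417962)^(−1/2) = 1.3108.
Ship A's interval is proper; time dilation gives Δt_B = γΔτ = 1.3108 × 60.2 hours = 78.9 hours.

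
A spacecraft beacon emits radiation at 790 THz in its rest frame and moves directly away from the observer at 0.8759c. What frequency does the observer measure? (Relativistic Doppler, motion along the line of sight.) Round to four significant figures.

203.2 THz

Relativistic Doppler (source moving away): f_obs = f_src · √((1−β)/(1+β)).
With β = 0.8759: factor = √(0.1241/1.8759) = 0.25721.
f_obs = 790 × 0.25721 = 203.2 THz.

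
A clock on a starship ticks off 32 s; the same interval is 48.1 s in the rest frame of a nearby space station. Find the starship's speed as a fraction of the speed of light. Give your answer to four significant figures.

γ = Δt/Δτ = 48.1/32 = 1.5031.
β = √(1 − 1/γ²) = √(1 − 0.442613) = √0.557387 = 0.7466.

0.7466c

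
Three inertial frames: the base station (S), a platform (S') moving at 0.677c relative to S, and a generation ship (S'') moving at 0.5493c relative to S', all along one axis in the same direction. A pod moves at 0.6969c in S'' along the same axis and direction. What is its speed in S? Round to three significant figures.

0.980c

Apply u = (u'+v)/(1+u'v) twice. Pod in the platform frame: (0.6969+0.5493)/(1+0.6969·0.5493) = 1.2462/1.38280717 = 0.90121c.
That velocity, transformed to the rest frame of the base station: (0.90121+0.677)/(1+0.90121·0.677) = 1.57821/1.61011917 = 0.98018c.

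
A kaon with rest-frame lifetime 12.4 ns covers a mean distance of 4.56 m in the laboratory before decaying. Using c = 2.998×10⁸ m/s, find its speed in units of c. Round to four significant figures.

0.7751c

Let x = d/(cτ) = 4.560 m / (2.998×10⁸ m/s × 1.240×10^-8 s) = 1.2266. Since d = βγcτ, x = βγ = β/√(1−β²).
Solving: β² = x²/(1+x²) = 1.50455/2.50455 = 0.600727, so β = 0.7751.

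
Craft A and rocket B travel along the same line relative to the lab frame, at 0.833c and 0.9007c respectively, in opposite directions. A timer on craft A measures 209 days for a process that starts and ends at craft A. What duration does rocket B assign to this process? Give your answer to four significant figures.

Transform craft A's velocity into rocket B's frame: (0.833 + 0.9007)/(1 + 0.833·0.9007) = 1.7337/1.7502831, so the relative speed is 0.99053c.
γ for this relative speed: γ = 1/√(1 − 0.98115) = 7.2836.
The clock on craft A records proper time, so rocket B measures Δt = γΔτ = 7.2836 × 209 = 1522 days.

1522 days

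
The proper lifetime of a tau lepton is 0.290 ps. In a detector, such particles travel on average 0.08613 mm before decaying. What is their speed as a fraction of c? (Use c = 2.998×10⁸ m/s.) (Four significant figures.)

0.7038c

Lab distance = (lab lifetime)·v = γτ·βc, so βγ = d/(cτ) = 8.613×10^-5/(2.998×10⁸ × 2.900×10^-13) = 0.99066.
With βγ = 0.99066: γ² = 1 + (βγ)² = 1.981407, and β = (βγ)/γ = 0.99066/1.40762 = 0.7038.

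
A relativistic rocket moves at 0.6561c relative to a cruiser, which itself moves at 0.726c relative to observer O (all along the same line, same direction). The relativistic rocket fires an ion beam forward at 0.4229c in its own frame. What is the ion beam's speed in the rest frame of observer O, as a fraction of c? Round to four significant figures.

First combine the ion beam and relativistic rocket (S''→S'): u₁ = (0.4229 + 0.6561)/(1 + 0.4229×0.6561) = 1.079/1.27746469 = 0.84464.
Then combine with the cruiser (S'→S): u = (0.84464 + 0.726)/(1 + 0.84464×0.726) = 1.57064/1.61320864 = 0.97361.

0.9736c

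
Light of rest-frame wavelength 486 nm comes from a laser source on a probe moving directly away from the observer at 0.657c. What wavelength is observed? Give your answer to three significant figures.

Relativistic Doppler for wavelength: λ_obs = λ_src · √((1+β)/(1−β)).
With β = 0.657: factor = √(1.657/0.343) = 2.1979.
λ_obs = 486 × 2.1979 = 1070 nm.

1070 nm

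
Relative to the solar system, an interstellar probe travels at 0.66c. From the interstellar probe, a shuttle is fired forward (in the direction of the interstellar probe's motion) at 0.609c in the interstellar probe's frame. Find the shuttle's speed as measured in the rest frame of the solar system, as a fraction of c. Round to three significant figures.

0.905c

Relativistic velocity addition: u = (u' + v)/(1 + u'v/c²), with u' = 0.609c and v = 0.66c.
Numerator: 0.609 + 0.66 = 1.269. Denominator: 1 + (0.609)(0.66) = 1.40194.
u = 1.269/1.40194 = 0.90517, so the speed is 0.905c.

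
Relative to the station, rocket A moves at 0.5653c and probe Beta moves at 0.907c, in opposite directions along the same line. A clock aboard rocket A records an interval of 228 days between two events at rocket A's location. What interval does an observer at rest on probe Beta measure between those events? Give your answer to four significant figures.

992.9 days

Transform rocket A's velocity into probe Beta's frame: (0.5653 + 0.907)/(1 + 0.5653·0.907) = 1.4723/1.5127271, so the relative speed is 0.97328c.
γ for this relative speed: γ = 1/√(1 − 0.947274) = 4.355.
Rocket A's interval is proper; time dilation gives Δt_B = γΔτ = 4.355 × 228 days = 992.9 days.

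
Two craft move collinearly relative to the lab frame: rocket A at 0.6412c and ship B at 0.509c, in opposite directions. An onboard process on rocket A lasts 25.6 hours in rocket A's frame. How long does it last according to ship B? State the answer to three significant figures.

Speed of rocket A in ship B's frame: u = (v_A + v_B)/(1 + v_A v_B/c²) = (0.6412 + 0.509)/(1 + 0.6412×0.509) = 1.1502/1.3263708 = 0.86718; |u| = 0.86718c.
At |u| = 0.86718c, γ = (1 − 0.752001)^(−1/2) = 2.0081.
The clock on rocket A records proper time, so ship B measures Δt = γΔτ = 2.0081 × 25.6 = 51.4 hours.

51.4 hours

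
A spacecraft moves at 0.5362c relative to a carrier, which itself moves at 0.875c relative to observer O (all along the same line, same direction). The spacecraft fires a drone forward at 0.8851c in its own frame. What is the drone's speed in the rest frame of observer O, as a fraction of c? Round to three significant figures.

Compose velocities in two stages. Stage 1 (into S'): u₁ = (0.8851+0.5362)/(1+0.8851×0.5362) = 0.96386.
Stage 2 (into S): u = (0.96386+0.875)/(1+0.96386×0.875) = 0.99755, so the speed is 0.998c.

0.998c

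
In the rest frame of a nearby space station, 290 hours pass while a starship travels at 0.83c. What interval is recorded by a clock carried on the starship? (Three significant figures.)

162 hours

With β = 0.83, γ = 1/√(1 − 0.83²) = 1/√0.3111 = 1.7929.
The starship's clock runs slow as seen from a nearby space station, so Δτ = Δt/γ = 290/1.7929 = 162 hours.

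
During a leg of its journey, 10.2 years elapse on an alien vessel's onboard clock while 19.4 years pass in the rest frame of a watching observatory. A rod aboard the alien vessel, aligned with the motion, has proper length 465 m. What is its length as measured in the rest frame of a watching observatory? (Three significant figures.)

244 m

From Δt = γΔτ: γ = 19.4/10.2 = 1.90196.
L = L₀/γ = 465/1.90196 = 244 m.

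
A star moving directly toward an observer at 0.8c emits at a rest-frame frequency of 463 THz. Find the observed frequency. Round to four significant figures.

1389 THz

Relativistic Doppler (source moving toward): f_obs = f_src · √((1+β)/(1−β)).
With β = 0.8: factor = √(1.8/0.2) = 3.
f_obs = 463 × 3 = 1389 THz.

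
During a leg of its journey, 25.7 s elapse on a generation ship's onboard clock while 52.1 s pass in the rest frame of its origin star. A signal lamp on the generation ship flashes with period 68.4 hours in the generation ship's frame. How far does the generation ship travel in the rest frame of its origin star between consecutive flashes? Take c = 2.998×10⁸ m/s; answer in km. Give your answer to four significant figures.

The time-dilation ratio gives γ = 52.1/25.7 = 2.02724.
β = √(1 − 1/γ²) = 0.86987. Lab-frame period = γτ = 2.02724×68.4 hours = 138.66 hours. Distance = βc × γτ = 0.86987 × 2.998×10⁸ m/s × 499176 s = 1.3018×10^14 m = 1.302×10^11 km.

1.302×10^11 km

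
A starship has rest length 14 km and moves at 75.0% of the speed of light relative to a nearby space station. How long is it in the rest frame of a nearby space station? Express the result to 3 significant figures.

γ = 1/√(1 − β²) = 1/√(1 − 0.5625) = 1/√0.4375 = 1/0.661438 = 1.5119.
Length contraction: L = L₀/γ = 14/1.5119 = 9.26 km.

9.26 km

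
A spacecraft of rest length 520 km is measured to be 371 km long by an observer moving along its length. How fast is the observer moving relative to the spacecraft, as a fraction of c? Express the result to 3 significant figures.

Length contraction gives γ = L₀/L = 520/371 = 1.4016.
β = √(1 − 1/γ²) = √0.49096 = 0.701.

0.701c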